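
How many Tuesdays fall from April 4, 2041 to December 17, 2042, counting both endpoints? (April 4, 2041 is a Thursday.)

April 4, 2041 is a Thursday; the first Tuesday on or after it is April 9, 2041 (5 days later).
From April 9, 2041 to December 17, 2042: 266 + 351 = 617 days (rest of 2041, to December 17, 2042 in 2042).
617 ÷ 7 = 88 full weeks with remainder 1, so 88 more Tuesdays after the first → 89.

89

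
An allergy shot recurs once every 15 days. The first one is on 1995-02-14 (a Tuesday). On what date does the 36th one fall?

1996-07-23

The 36th occurrence is 35 intervals after the first: 35 × 15 = 525 days after 1995-02-14.
February has 28 days — 14 days to the end of February leaves 511.
From end of February to end of 1995 is 306 days (205 left).
January has 31 days (174 left).
February has 29 days (145 left).
March has 31 days (114 left).
April has 30 days (84 left).
May has 31 days (53 left).
June has 30 days (23 left).
23 days into July → 1996-07-23.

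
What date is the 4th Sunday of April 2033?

April 2033 begins on a Friday, so the first Sunday is April 3 (2 days later).
The 4th Sunday is 3 weeks later: 3 + 21 = 24.

24 April 2033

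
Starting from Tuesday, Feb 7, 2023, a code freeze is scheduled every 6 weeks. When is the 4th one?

The 4th occurrence is 3 intervals after the first: 3 × 42 = 126 days after Feb 7, 2023.
Feb has 28 days — 21 days to the end of Feb leaves 105.
Mar has 31 days (74 left).
Apr has 30 days (44 left).
May has 31 days (13 left).
13 days into Jun → Jun 13, 2023.

Jun 13, 2023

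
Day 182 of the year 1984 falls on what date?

January has 31 days (182 − 31 = 151 remain).
February has 29 days (151 − 29 = 122 remain).
March has 31 days (122 − 31 = 91 remain).
April has 30 days (91 − 30 = 61 remain).
May has 31 days (61 − 31 = 30 remain).
30 into June → June 30.

June 30, 1984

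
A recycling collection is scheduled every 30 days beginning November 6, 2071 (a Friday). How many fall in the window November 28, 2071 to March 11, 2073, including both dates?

16

Occurrences land 30·i days after November 6, 2071 for i = 0, 1, 2, …
November 28, 2071 is 22 days after the start; 22 ÷ 30 = 0 remainder 22; since the remainder is 22, round up to i = 1. First occurrence in the window: #2 on December 6, 2071 (1×30 = 30 days in).
March 11, 2073 is 491 days after the start; 491 ÷ 30 = 16 remainder 11. Last occurrence in the window: #17 on February 28, 2073.
Occurrences #2 through #17: 16 in total.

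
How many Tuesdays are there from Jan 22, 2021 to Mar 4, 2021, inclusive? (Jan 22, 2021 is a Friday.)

6

Jan 22, 2021 is a Friday; the first Tuesday on or after it is Jan 26, 2021 (4 days later).
From Jan 26, 2021 to Mar 4, 2021: 5 + 28 + 4 = 37 days (rest of Jan, Feb, Mar).
37 ÷ 7 = 5 full weeks with remainder 2, so 5 more Tuesdays after the first → 6.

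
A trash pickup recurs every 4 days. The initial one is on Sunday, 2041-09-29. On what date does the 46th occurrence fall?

The 46th occurrence is 45 intervals after the first: 45 × 4 = 180 days after 2041-09-29.
September has 30 days — 1 day to the end of September leaves 179.
October has 31 days (148 left).
November has 30 days (118 left).
December has 31 days (87 left).
January has 31 days (56 left).
February has 28 days (28 left).
28 days into March → 2042-03-28.

2042-03-28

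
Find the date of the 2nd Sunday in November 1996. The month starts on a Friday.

10 November 1996

November 1996 begins on a Friday, so the first Sunday is November 3 (2 days later).
The 2nd Sunday is 1 weeks later: 3 + 7 = 10.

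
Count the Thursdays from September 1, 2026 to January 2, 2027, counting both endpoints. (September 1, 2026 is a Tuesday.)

September 1, 2026 is a Tuesday; the first Thursday on or after it is September 3, 2026 (2 days later).
From September 3, 2026 to January 2, 2027: 27 + 31 + 30 + 31 + 2 = 121 days (rest of September, October, November, December, January).
121 ÷ 7 = 17 full weeks with remainder 2, so 17 more Thursdays after the first → 18.

18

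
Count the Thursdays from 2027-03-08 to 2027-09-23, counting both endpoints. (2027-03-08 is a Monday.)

29

2027-03-08 is a Monday; the first Thursday on or after it is 2027-03-11 (3 days later).
From 2027-03-11 to 2027-09-23: 20 + 30 + 31 + 30 + 31 + 31 + 23 = 196 days (rest of March, April, May, June, July, August, September).
196 ÷ 7 = 28 full weeks with remainder 0, so 28 more Thursdays after the first → 29.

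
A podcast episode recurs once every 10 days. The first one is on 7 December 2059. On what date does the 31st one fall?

2 October 2060

The 31st occurrence is 30 intervals after the first: 30 × 10 = 300 days after 7 December 2059.
December has 31 days — 24 days to the end of December leaves 276.
January has 31 days (245 left).
February has 29 days (216 left).
March has 31 days (185 left).
April has 30 days (155 left).
May has 31 days (124 left).
June has 30 days (94 left).
July has 31 days (63 left).
August has 31 days (32 left).
September has 30 days (2 left).
2 days into October → 2 October 2060.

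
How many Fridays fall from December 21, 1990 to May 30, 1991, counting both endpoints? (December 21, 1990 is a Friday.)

23

December 21, 1990 is a Friday; the first Friday on or after it is December 21, 1990.
From December 21, 1990 to May 30, 1991: 10 + 31 + 28 + 31 + 30 + 30 = 160 days (rest of December, January, February, March, April, May).
160 ÷ 7 = 22 full weeks with remainder 6, so 22 more Fridays after the first → 23.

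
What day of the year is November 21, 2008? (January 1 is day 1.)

Days in months before November: 31 + 29 + 31 + 30 + 31 + 30 + 31 + 31 + 30 + 31 = 305.
Plus 21 days into November → day 326.

326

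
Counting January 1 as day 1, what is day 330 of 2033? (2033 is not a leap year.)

January has 31 days (330 − 31 = 299 remain).
February has 28 days (299 − 28 = 271 remain).
March has 31 days (271 − 31 = 240 remain).
April has 30 days (240 − 30 = 210 remain).
May has 31 days (210 − 31 = 179 remain).
June has 30 days (179 − 30 = 149 remain).
July has 31 days (149 − 31 = 118 remain).
August has 31 days (118 − 31 = 87 remain).
September has 30 days (87 − 30 = 57 remain).
October has 31 days (57 − 31 = 26 remain).
26 into November → November 26.

2033-11-26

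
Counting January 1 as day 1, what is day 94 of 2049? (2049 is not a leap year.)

January has 31 days (94 − 31 = 63 remain).
February has 28 days (63 − 28 = 35 remain).
March has 31 days (35 − 31 = 4 remain).
4 into April → April 4.

4 April 2049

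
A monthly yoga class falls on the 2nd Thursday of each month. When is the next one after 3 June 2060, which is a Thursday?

June 2060 starts on a Tuesday; its first Thursday is the 3rd, so the 2nd Thursday is the 10th — 10 June 2060.
10 June 2060 is after 3 June 2060, so that is the next one.

10 June 2060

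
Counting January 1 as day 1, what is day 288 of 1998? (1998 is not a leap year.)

October 15, 1998

January has 31 days (288 − 31 = 257 remain).
February has 28 days (257 − 28 = 229 remain).
March has 31 days (229 − 31 = 198 remain).
April has 30 days (198 − 30 = 168 remain).
May has 31 days (168 − 31 = 137 remain).
June has 30 days (137 − 30 = 107 remain).
July has 31 days (107 − 31 = 76 remain).
August has 31 days (76 − 31 = 45 remain).
September has 30 days (45 − 30 = 15 remain).
15 into October → October 15.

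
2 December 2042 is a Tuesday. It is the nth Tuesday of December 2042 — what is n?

Day 2 falls in week ⌈2/7⌉ of the month.
Days 1–7 hold the 1st Tuesday, 8–14 the 2nd, 15–21 the 3rd, 22–28 the 4th, 29–31 the 5th.
2 is in the range for the 1st.

1st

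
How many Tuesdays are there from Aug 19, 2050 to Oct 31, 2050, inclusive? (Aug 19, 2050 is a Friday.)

Aug 19, 2050 is a Friday; the first Tuesday on or after it is Aug 23, 2050 (4 days later).
From Aug 23, 2050 to Oct 31, 2050: 8 + 30 + 31 = 69 days (rest of Aug, Sep, Oct).
69 ÷ 7 = 9 full weeks with remainder 6, so 9 more Tuesdays after the first → 10.

10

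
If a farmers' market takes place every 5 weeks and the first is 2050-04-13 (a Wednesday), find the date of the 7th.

2050-11-09

The 7th occurrence is 6 intervals after the first: 6 × 35 = 210 days after 2050-04-13.
April has 30 days — 17 days to the end of April leaves 193.
May has 31 days (162 left).
June has 30 days (132 left).
July has 31 days (101 left).
August has 31 days (70 left).
September has 30 days (40 left).
October has 31 days (9 left).
9 days into November → 2050-11-09.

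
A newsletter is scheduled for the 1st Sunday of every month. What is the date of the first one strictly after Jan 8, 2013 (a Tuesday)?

Feb 3, 2013

Jan 2013 starts on a Tuesday, so its 1st Sunday is Jan 6, 2013 (5 days in).
That is not after Jan 8, 2013, so look at Feb 2013.
Feb 2013 starts on a Friday, so its 1st Sunday is Feb 3, 2013 (2 days in).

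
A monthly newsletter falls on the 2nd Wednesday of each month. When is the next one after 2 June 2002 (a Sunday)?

June 2002 starts on a Saturday; its first Wednesday is the 5th, so the 2nd Wednesday is the 12th — 12 June 2002.
12 June 2002 is after 2 June 2002, so that is the next one.

12 June 2002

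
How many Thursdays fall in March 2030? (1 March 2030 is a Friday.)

1 March 2030 is a Friday; the first Thursday on or after it is 7 March 2030 (6 days later).
From 7 March 2030 to 31 March 2030 is 31 − 7 = 24 days.
24 ÷ 7 = 3 full weeks with remainder 3, so 3 more Thursdays after the first → 4.

4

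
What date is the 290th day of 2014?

Jan has 31 days (290 − 31 = 259 remain).
Feb has 28 days (259 − 28 = 231 remain).
Mar has 31 days (231 − 31 = 200 remain).
Apr has 30 days (200 − 30 = 170 remain).
May has 31 days (170 − 31 = 139 remain).
Jun has 30 days (139 − 30 = 109 remain).
Jul has 31 days (109 − 31 = 78 remain).
Aug has 31 days (78 − 31 = 47 remain).
Sep has 30 days (47 − 30 = 17 remain).
17 into Oct → Oct 17.

Oct 17, 2014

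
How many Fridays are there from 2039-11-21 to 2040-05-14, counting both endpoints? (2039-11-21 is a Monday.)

2039-11-21 is a Monday; the first Friday on or after it is 2039-11-25 (4 days later).
From 2039-11-25 to 2040-05-14: 5 + 31 + 31 + 29 + 31 + 30 + 14 = 171 days (rest of November, December, January, February, March, April, May).
171 ÷ 7 = 24 full weeks with remainder 3, so 24 more Fridays after the first → 25.

25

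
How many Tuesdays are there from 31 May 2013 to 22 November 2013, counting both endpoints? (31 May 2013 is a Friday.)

31 May 2013 is a Friday; the first Tuesday on or after it is 4 June 2013 (4 days later).
From 4 June 2013 to 22 November 2013: 26 + 31 + 31 + 30 + 31 + 22 = 171 days (rest of June, July, August, September, October, November).
171 ÷ 7 = 24 full weeks with remainder 3, so 24 more Tuesdays after the first → 25.

25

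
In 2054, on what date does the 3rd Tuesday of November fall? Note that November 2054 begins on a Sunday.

November 2054 begins on a Sunday, so the first Tuesday is November 3 (2 days later).
The 3rd Tuesday is 2 weeks later: 3 + 14 = 17.

2054-11-17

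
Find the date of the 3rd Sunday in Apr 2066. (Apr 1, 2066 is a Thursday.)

Apr 18, 2066

Apr 2066 begins on a Thursday, so the first Sunday is Apr 4 (3 days later).
The 3rd Sunday is 2 weeks later: 4 + 14 = 18.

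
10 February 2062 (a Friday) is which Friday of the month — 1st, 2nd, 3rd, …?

Day 10 falls in week ⌈10/7⌉ of the month.
Days 1–7 hold the 1st Friday, 8–14 the 2nd, 15–21 the 3rd, 22–28 the 4th, 29–31 the 5th.
10 is in the range for the 2nd.

2nd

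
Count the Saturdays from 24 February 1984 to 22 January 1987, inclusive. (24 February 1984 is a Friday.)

152

24 February 1984 is a Friday; the first Saturday on or after it is 25 February 1984 (1 day later).
From 25 February 1984 to 22 January 1987: 310 + 365 + 365 + 22 = 1062 days (rest of 1984, 1985, 1986, to 22 January 1987 in 1987).
1062 ÷ 7 = 151 full weeks with remainder 5, so 151 more Saturdays after the first → 152.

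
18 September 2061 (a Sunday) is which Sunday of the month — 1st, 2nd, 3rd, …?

3rd

Day 18 falls in week ⌈18/7⌉ of the month.
Days 1–7 hold the 1st Sunday, 8–14 the 2nd, 15–21 the 3rd, 22–28 the 4th, 29–31 the 5th.
18 is in the range for the 3rd.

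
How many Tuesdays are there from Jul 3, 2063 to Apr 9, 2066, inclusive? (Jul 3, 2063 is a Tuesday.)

Jul 3, 2063 is a Tuesday; the first Tuesday on or after it is Jul 3, 2063.
From Jul 3, 2063 to Apr 9, 2066: 181 + 366 + 365 + 99 = 1011 days (rest of 2063, 2064, 2065, to Apr 9, 2066 in 2066).
1011 ÷ 7 = 144 full weeks with remainder 3, so 144 more Tuesdays after the first → 145.

145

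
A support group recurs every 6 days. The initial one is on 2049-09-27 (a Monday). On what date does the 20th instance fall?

The 20th occurrence is 19 intervals after the first: 19 × 6 = 114 days after 2049-09-27.
September has 30 days — 3 days to the end of September leaves 111.
October has 31 days (80 left).
November has 30 days (50 left).
December has 31 days (19 left).
19 days into January → 2050-01-19.

2050-01-19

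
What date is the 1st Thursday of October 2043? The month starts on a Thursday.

1 October 2043

October 2043 begins on a Thursday, so the first Thursday is October 1.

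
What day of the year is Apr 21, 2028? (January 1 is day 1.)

112

Days in months before Apr: 31 + 29 + 31 = 91.
Plus 21 days into Apr → day 112.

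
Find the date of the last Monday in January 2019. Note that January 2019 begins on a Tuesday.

January 2019 begins on a Tuesday, so the first Monday is January 7 (6 days later).
January 2019 has 31 days. Adding weeks: 7, 14, 21, 28 — the last one ≤ 31 is the 28th.

28 January 2019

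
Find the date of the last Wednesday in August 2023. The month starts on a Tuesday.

August 2023 begins on a Tuesday, so the first Wednesday is August 2 (1 day later).
August 2023 has 31 days. Adding weeks: 2, 9, 16, 23, 30 — the last one ≤ 31 is the 30th.

2023-08-30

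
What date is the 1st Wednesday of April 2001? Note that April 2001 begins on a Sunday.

April 2001 begins on a Sunday, so the first Wednesday is April 4 (3 days later).

2001-04-04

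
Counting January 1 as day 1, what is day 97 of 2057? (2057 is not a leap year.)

2057-04-07

January has 31 days (97 − 31 = 66 remain).
February has 28 days (66 − 28 = 38 remain).
March has 31 days (38 − 31 = 7 remain).
7 into April → April 7.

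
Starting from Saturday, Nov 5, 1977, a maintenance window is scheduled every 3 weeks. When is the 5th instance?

The 5th occurrence is 4 intervals after the first: 4 × 21 = 84 days after Nov 5, 1977.
Nov has 30 days — 25 days to the end of Nov leaves 59.
Dec has 31 days (28 left).
28 days into Jan → Jan 28, 1978.

Jan 28, 1978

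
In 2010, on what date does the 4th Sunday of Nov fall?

Nov 28, 2010

The first Sunday of Nov 2010 is Nov 7.
The 4th Sunday is 3 weeks later: 7 + 21 = 28.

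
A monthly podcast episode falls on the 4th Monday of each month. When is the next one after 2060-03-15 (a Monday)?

March 2060 starts on a Monday; its first Monday is the 1st, so the 4th Monday is the 22nd — 2060-03-22.
2060-03-22 is after 2060-03-15, so that is the next one.

2060-03-22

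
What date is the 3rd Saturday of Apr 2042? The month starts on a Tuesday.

Apr 19, 2042

Apr 2042 begins on a Tuesday, so the first Saturday is Apr 5 (4 days later).
The 3rd Saturday is 2 weeks later: 5 + 14 = 19.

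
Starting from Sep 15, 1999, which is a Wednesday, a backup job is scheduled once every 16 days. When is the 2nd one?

Oct 1, 1999

The 2nd occurrence is 1 interval after the first: 1 × 16 = 16 days after Sep 15, 1999.
Sep has 30 days — 15 days to the end of Sep leaves 1.
1 day into Oct → Oct 1, 1999.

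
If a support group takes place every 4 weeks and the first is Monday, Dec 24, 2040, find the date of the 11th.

The 11th occurrence is 10 intervals after the first: 10 × 28 = 280 days after Dec 24, 2040.
Dec has 31 days — 7 days to the end of Dec leaves 273.
Jan has 31 days (242 left).
Feb has 28 days (214 left).
Mar has 31 days (183 left).
Apr has 30 days (153 left).
May has 31 days (122 left).
Jun has 30 days (92 left).
Jul has 31 days (61 left).
Aug has 31 days (30 left).
30 days into Sep → Sep 30, 2041.

Sep 30, 2041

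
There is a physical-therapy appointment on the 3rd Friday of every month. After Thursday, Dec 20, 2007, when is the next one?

Dec 2007 starts on a Saturday; its first Friday is the 7th, so the 3rd Friday is the 21st — Dec 21, 2007.
Dec 21, 2007 is after Dec 20, 2007, so that is the next one.

Dec 21, 2007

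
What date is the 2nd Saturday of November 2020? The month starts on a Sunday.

2020-11-14

November 2020 begins on a Sunday, so the first Saturday is November 7 (6 days later).
The 2nd Saturday is 1 weeks later: 7 + 7 = 14.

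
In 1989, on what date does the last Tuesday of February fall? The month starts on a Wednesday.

February 1989 begins on a Wednesday, so the first Tuesday is February 7 (6 days later).
February 1989 has 28 days. Adding weeks: 7, 14, 21, 28 — the last one ≤ 28 is the 28th.

February 28, 1989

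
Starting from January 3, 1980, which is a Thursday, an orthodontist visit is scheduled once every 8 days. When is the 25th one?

July 13, 1980

The 25th occurrence is 24 intervals after the first: 24 × 8 = 192 days after January 3, 1980.
January has 31 days — 28 days to the end of January leaves 164.
February has 29 days (135 left).
March has 31 days (104 left).
April has 30 days (74 left).
May has 31 days (43 left).
June has 30 days (13 left).
13 days into July → July 13, 1980.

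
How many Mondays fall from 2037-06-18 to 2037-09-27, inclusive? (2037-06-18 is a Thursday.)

2037-06-18 is a Thursday; the first Monday on or after it is 2037-06-22 (4 days later).
From 2037-06-22 to 2037-09-27: 8 + 31 + 31 + 27 = 97 days (rest of June, July, August, September).
97 ÷ 7 = 13 full weeks with remainder 6, so 13 more Mondays after the first → 14.

14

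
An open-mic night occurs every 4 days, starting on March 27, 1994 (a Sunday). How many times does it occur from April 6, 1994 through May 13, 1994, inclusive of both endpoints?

Occurrences land 4·i days after March 27, 1994 for i = 0, 1, 2, …
April 6, 1994 is 10 days after the start; 10 ÷ 4 = 2 remainder 2; since the remainder is 2, round up to i = 3. First occurrence in the window: #4 on April 8, 1994 (3×4 = 12 days in).
May 13, 1994 is 47 days after the start; 47 ÷ 4 = 11 remainder 3. Last occurrence in the window: #12 on May 10, 1994.
Occurrences #4 through #12: 9 in total.

9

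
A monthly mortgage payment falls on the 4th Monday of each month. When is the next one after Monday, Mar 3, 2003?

Mar 2003 starts on a Saturday; its first Monday is the 3rd, so the 4th Monday is the 24th — Mar 24, 2003.
Mar 24, 2003 is after Mar 3, 2003, so that is the next one.

Mar 24, 2003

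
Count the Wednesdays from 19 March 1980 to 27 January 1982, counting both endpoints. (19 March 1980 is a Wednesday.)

19 March 1980 is a Wednesday; the first Wednesday on or after it is 19 March 1980.
From 19 March 1980 to 27 January 1982: 287 + 365 + 27 = 679 days (rest of 1980, 1981, to 27 January 1982 in 1982).
679 ÷ 7 = 97 full weeks with remainder 0, so 97 more Wednesdays after the first → 98.

98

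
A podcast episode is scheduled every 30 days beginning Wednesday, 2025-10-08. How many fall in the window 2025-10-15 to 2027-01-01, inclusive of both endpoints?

Occurrences land 30·i days after 2025-10-08 for i = 0, 1, 2, …
2025-10-15 is 7 days after the start; 7 ÷ 30 = 0 remainder 7; since the remainder is 7, round up to i = 1. First occurrence in the window: #2 on 2025-11-07 (1×30 = 30 days in).
2027-01-01 is 450 days after the start; 450 ÷ 30 = 15 remainder 0. Last occurrence in the window: #16 on 2027-01-01.
Occurrences #2 through #16: 15 in total.

15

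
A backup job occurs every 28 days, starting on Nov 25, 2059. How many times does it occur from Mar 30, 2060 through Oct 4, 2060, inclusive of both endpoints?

7

Occurrences land 28·i days after Nov 25, 2059 for i = 0, 1, 2, …
Mar 30, 2060 is 126 days after the start; 126 ÷ 28 = 4 remainder 14; since the remainder is 14, round up to i = 5. First occurrence in the window: #6 on Apr 13, 2060 (5×28 = 140 days in).
Oct 4, 2060 is 314 days after the start; 314 ÷ 28 = 11 remainder 6. Last occurrence in the window: #12 on Sep 28, 2060.
Occurrences #6 through #12: 7 in total.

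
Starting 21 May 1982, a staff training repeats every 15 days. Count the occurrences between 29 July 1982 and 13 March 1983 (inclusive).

Occurrences land 15·i days after 21 May 1982 for i = 0, 1, 2, …
29 July 1982 is 69 days after the start; 69 ÷ 15 = 4 remainder 9; since the remainder is 9, round up to i = 5. First occurrence in the window: #6 on 4 August 1982 (5×15 = 75 days in).
13 March 1983 is 296 days after the start; 296 ÷ 15 = 19 remainder 11. Last occurrence in the window: #20 on 2 March 1983.
Occurrences #6 through #20: 15 in total.

15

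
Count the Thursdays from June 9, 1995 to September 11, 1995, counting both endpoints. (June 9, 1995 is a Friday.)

13

June 9, 1995 is a Friday; the first Thursday on or after it is June 15, 1995 (6 days later).
From June 15, 1995 to September 11, 1995: 15 + 31 + 31 + 11 = 88 days (rest of June, July, August, September).
88 ÷ 7 = 12 full weeks with remainder 4, so 12 more Thursdays after the first → 13.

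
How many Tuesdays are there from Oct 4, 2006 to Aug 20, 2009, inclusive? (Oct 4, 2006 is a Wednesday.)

Oct 4, 2006 is a Wednesday; the first Tuesday on or after it is Oct 10, 2006 (6 days later).
From Oct 10, 2006 to Aug 20, 2009: 82 + 365 + 366 + 232 = 1045 days (rest of 2006, 2007, 2008, to Aug 20, 2009 in 2009).
1045 ÷ 7 = 149 full weeks with remainder 2, so 149 more Tuesdays after the first → 150.

150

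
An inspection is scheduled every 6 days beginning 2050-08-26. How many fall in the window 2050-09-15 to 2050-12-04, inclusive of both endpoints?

13

Occurrences land 6·i days after 2050-08-26 for i = 0, 1, 2, …
2050-09-15 is 20 days after the start; 20 ÷ 6 = 3 remainder 2; since the remainder is 2, round up to i = 4. First occurrence in the window: #5 on 2050-09-19 (4×6 = 24 days in).
2050-12-04 is 100 days after the start; 100 ÷ 6 = 16 remainder 4. Last occurrence in the window: #17 on 2050-11-30.
Occurrences #5 through #17: 13 in total.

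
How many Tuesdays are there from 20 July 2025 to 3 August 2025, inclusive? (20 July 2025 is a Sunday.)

2

20 July 2025 is a Sunday; the first Tuesday on or after it is 22 July 2025 (2 days later).
From 22 July 2025 to 3 August 2025: 9 + 3 = 12 days (rest of July, August).
12 ÷ 7 = 1 full weeks with remainder 5, so 1 more Tuesdays after the first → 2.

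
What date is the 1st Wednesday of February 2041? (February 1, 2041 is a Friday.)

February 6, 2041

February 2041 begins on a Friday, so the first Wednesday is February 6 (5 days later).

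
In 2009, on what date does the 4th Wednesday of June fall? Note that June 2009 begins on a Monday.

June 2009 begins on a Monday, so the first Wednesday is June 3 (2 days later).
The 4th Wednesday is 3 weeks later: 3 + 21 = 24.

2009-06-24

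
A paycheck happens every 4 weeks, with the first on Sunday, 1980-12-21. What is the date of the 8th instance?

1981-07-05

The 8th occurrence is 7 intervals after the first: 7 × 28 = 196 days after 1980-12-21.
December has 31 days — 10 days to the end of December leaves 186.
January has 31 days (155 left).
February has 28 days (127 left).
March has 31 days (96 left).
April has 30 days (66 left).
May has 31 days (35 left).
June has 30 days (5 left).
5 days into July → 1981-07-05.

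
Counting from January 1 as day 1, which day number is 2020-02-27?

Days in months before February: 31 = 31.
Plus 27 days into February → day 58.

58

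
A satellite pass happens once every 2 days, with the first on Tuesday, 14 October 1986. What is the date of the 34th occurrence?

The 34th occurrence is 33 intervals after the first: 33 × 2 = 66 days after 14 October 1986.
October has 31 days — 17 days to the end of October leaves 49.
November has 30 days (19 left).
19 days into December → 19 December 1986.

19 December 1986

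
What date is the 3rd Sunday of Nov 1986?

The first Sunday of Nov 1986 is Nov 2.
The 3rd Sunday is 2 weeks later: 2 + 14 = 16.

Nov 16, 1986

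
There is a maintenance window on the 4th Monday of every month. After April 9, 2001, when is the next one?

April 23, 2001

April 2001 starts on a Sunday; its first Monday is the 2nd, so the 4th Monday is the 23rd — April 23, 2001.
April 23, 2001 is after April 9, 2001, so that is the next one.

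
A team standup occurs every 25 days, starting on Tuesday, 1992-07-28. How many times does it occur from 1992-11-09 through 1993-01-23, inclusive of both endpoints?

Occurrences land 25·i days after 1992-07-28 for i = 0, 1, 2, …
1992-11-09 is 104 days after the start; 104 ÷ 25 = 4 remainder 4; since the remainder is 4, round up to i = 5. First occurrence in the window: #6 on 1992-11-30 (5×25 = 125 days in).
1993-01-23 is 179 days after the start; 179 ÷ 25 = 7 remainder 4. Last occurrence in the window: #8 on 1993-01-19.
Occurrences #6 through #8: 3 in total.

3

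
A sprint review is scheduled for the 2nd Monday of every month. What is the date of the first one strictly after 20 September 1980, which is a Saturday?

13 October 1980

September 1980 starts on a Monday; its first Monday is the 1st, so the 2nd Monday is the 8th — 8 September 1980.
That is not after 20 September 1980, so look at October 1980.
October 1980 starts on a Wednesday; its first Monday is the 6th, so the 2nd Monday is the 13th — 13 October 1980.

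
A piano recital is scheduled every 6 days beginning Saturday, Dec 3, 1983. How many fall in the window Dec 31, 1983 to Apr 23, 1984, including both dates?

19

Occurrences land 6·i days after Dec 3, 1983 for i = 0, 1, 2, …
Dec 31, 1983 is 28 days after the start; 28 ÷ 6 = 4 remainder 4; since the remainder is 4, round up to i = 5. First occurrence in the window: #6 on Jan 2, 1984 (5×6 = 30 days in).
Apr 23, 1984 is 142 days after the start; 142 ÷ 6 = 23 remainder 4. Last occurrence in the window: #24 on Apr 19, 1984.
Occurrences #6 through #24: 19 in total.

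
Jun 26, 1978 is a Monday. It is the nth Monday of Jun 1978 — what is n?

Day 26 falls in week ⌈26/7⌉ of the month.
Days 1–7 hold the 1st Monday, 8–14 the 2nd, 15–21 the 3rd, 22–28 the 4th, 29–31 the 5th.
26 is in the range for the 4th.

4th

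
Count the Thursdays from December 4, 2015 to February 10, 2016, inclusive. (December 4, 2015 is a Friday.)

December 4, 2015 is a Friday; the first Thursday on or after it is December 10, 2015 (6 days later).
From December 10, 2015 to February 10, 2016: 21 + 31 + 10 = 62 days (rest of December, January, February).
62 ÷ 7 = 8 full weeks with remainder 6, so 8 more Thursdays after the first → 9.

9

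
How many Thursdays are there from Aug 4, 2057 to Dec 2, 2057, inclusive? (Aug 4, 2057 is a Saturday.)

17

Aug 4, 2057 is a Saturday; the first Thursday on or after it is Aug 9, 2057 (5 days later).
From Aug 9, 2057 to Dec 2, 2057: 22 + 30 + 31 + 30 + 2 = 115 days (rest of Aug, Sep, Oct, Nov, Dec).
115 ÷ 7 = 16 full weeks with remainder 3, so 16 more Thursdays after the first → 17.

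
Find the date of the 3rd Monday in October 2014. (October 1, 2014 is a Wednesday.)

20 October 2014

October 2014 begins on a Wednesday, so the first Monday is October 6 (5 days later).
The 3rd Monday is 2 weeks later: 6 + 14 = 20.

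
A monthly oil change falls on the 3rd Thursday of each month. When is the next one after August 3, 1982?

August 19, 1982

August 1982 starts on a Sunday; its first Thursday is the 5th, so the 3rd Thursday is the 19th — August 19, 1982.
August 19, 1982 is after August 3, 1982, so that is the next one.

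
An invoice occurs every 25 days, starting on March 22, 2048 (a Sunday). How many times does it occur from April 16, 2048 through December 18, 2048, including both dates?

Occurrences land 25·i days after March 22, 2048 for i = 0, 1, 2, …
April 16, 2048 is 25 days after the start; 25 ÷ 25 = 1 remainder 0. First occurrence in the window: #2 on April 16, 2048 (1×25 = 25 days in).
December 18, 2048 is 271 days after the start; 271 ÷ 25 = 10 remainder 21. Last occurrence in the window: #11 on November 27, 2048.
Occurrences #2 through #11: 10 in total.

10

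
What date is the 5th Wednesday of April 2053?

The first Wednesday of April 2053 is April 2.
The 5th Wednesday is 4 weeks later: 2 + 28 = 30.

April 30, 2053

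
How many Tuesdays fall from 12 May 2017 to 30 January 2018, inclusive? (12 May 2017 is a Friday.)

38

12 May 2017 is a Friday; the first Tuesday on or after it is 16 May 2017 (4 days later).
From 16 May 2017 to 30 January 2018: 15 + 30 + 31 + 31 + 30 + 31 + 30 + 31 + 30 = 259 days (rest of May, June, July, August, September, October, November, December, January).
259 ÷ 7 = 37 full weeks with remainder 0, so 37 more Tuesdays after the first → 38.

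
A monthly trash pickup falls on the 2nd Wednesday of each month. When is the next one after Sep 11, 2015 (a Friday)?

Oct 14, 2015

Sep 2015 starts on a Tuesday; its first Wednesday is the 2nd, so the 2nd Wednesday is the 9th — Sep 9, 2015.
That is not after Sep 11, 2015, so look at Oct 2015.
Oct 2015 starts on a Thursday; its first Wednesday is the 7th, so the 2nd Wednesday is the 14th — Oct 14, 2015.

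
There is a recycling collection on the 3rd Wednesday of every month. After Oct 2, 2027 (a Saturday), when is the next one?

Oct 2027 starts on a Friday; its first Wednesday is the 6th, so the 3rd Wednesday is the 20th — Oct 20, 2027.
Oct 20, 2027 is after Oct 2, 2027, so that is the next one.

Oct 20, 2027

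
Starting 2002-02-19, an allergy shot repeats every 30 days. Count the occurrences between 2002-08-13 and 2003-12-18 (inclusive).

Occurrences land 30·i days after 2002-02-19 for i = 0, 1, 2, …
2002-08-13 is 175 days after the start; 175 ÷ 30 = 5 remainder 25; since the remainder is 25, round up to i = 6. First occurrence in the window: #7 on 2002-08-18 (6×30 = 180 days in).
2003-12-18 is 667 days after the start; 667 ÷ 30 = 22 remainder 7. Last occurrence in the window: #23 on 2003-12-11.
Occurrences #7 through #23: 17 in total.

17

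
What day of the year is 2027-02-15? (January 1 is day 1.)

Days in months before February: 31 = 31.
Plus 15 days into February → day 46.

46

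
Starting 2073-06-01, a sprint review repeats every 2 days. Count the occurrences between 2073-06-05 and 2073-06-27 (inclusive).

12

Occurrences land 2·i days after 2073-06-01 for i = 0, 1, 2, …
2073-06-05 is 4 days after the start; 4 ÷ 2 = 2 remainder 0. First occurrence in the window: #3 on 2073-06-05 (2×2 = 4 days in).
2073-06-27 is 26 days after the start; 26 ÷ 2 = 13 remainder 0. Last occurrence in the window: #14 on 2073-06-27.
Occurrences #3 through #14: 12 in total.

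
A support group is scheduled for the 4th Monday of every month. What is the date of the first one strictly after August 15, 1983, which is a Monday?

August 22, 1983

August 1983 starts on a Monday; its first Monday is the 1st, so the 4th Monday is the 22nd — August 22, 1983.
August 22, 1983 is after August 15, 1983, so that is the next one.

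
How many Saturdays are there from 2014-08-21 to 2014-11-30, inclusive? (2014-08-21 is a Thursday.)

15

2014-08-21 is a Thursday; the first Saturday on or after it is 2014-08-23 (2 days later).
From 2014-08-23 to 2014-11-30: 8 + 30 + 31 + 30 = 99 days (rest of August, September, October, November).
99 ÷ 7 = 14 full weeks with remainder 1, so 14 more Saturdays after the first → 15.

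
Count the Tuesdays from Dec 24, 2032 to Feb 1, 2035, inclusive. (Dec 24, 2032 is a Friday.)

Dec 24, 2032 is a Friday; the first Tuesday on or after it is Dec 28, 2032 (4 days later).
From Dec 28, 2032 to Feb 1, 2035: 3 + 365 + 365 + 32 = 765 days (rest of 2032, 2033, 2034, to Feb 1, 2035 in 2035).
765 ÷ 7 = 109 full weeks with remainder 2, so 109 more Tuesdays after the first → 110.

110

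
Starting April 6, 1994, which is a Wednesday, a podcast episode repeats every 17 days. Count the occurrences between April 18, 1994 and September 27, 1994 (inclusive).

Occurrences land 17·i days after April 6, 1994 for i = 0, 1, 2, …
April 18, 1994 is 12 days after the start; 12 ÷ 17 = 0 remainder 12; since the remainder is 12, round up to i = 1. First occurrence in the window: #2 on April 23, 1994 (1×17 = 17 days in).
September 27, 1994 is 174 days after the start; 174 ÷ 17 = 10 remainder 4. Last occurrence in the window: #11 on September 23, 1994.
Occurrences #2 through #11: 10 in total.

10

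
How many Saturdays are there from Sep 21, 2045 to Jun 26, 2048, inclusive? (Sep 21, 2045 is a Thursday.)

144

Sep 21, 2045 is a Thursday; the first Saturday on or after it is Sep 23, 2045 (2 days later).
From Sep 23, 2045 to Jun 26, 2048: 99 + 365 + 365 + 178 = 1007 days (rest of 2045, 2046, 2047, to Jun 26, 2048 in 2048).
1007 ÷ 7 = 143 full weeks with remainder 6, so 143 more Saturdays after the first → 144.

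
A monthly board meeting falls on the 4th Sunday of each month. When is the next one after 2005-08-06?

August 2005 starts on a Monday; its first Sunday is the 7th, so the 4th Sunday is the 28th — 2005-08-28.
2005-08-28 is after 2005-08-06, so that is the next one.

2005-08-28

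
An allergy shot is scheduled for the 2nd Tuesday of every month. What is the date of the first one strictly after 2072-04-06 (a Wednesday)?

April 2072 starts on a Friday; its first Tuesday is the 5th, so the 2nd Tuesday is the 12th — 2072-04-12.
2072-04-12 is after 2072-04-06, so that is the next one.

2072-04-12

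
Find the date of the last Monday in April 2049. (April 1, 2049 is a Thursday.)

April 2049 begins on a Thursday, so the first Monday is April 5 (4 days later).
April 2049 has 30 days. Adding weeks: 5, 12, 19, 26 — the last one ≤ 30 is the 26th.

26 April 2049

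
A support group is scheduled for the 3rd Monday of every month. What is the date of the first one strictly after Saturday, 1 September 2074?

17 September 2074

September 2074 starts on a Saturday; its first Monday is the 3rd, so the 3rd Monday is the 17th — 17 September 2074.
17 September 2074 is after 1 September 2074, so that is the next one.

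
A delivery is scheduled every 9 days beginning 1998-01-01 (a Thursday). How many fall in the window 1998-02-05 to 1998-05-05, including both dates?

10

Occurrences land 9·i days after 1998-01-01 for i = 0, 1, 2, …
1998-02-05 is 35 days after the start; 35 ÷ 9 = 3 remainder 8; since the remainder is 8, round up to i = 4. First occurrence in the window: #5 on 1998-02-06 (4×9 = 36 days in).
1998-05-05 is 124 days after the start; 124 ÷ 9 = 13 remainder 7. Last occurrence in the window: #14 on 1998-04-28.
Occurrences #5 through #14: 10 in total.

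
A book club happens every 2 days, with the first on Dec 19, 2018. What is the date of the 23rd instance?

Feb 1, 2019

The 23rd occurrence is 22 intervals after the first: 22 × 2 = 44 days after Dec 19, 2018.
Dec has 31 days — 12 days to the end of Dec leaves 32.
Jan has 31 days (1 left).
1 day into Feb → Feb 1, 2019.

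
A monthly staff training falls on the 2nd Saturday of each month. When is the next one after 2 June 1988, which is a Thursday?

June 1988 starts on a Wednesday; its first Saturday is the 4th, so the 2nd Saturday is the 11th — 11 June 1988.
11 June 1988 is after 2 June 1988, so that is the next one.

11 June 1988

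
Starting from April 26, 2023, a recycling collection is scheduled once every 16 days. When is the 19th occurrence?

The 19th occurrence is 18 intervals after the first: 18 × 16 = 288 days after April 26, 2023.
April has 30 days — 4 days to the end of April leaves 284.
May has 31 days (253 left).
June has 30 days (223 left).
July has 31 days (192 left).
August has 31 days (161 left).
September has 30 days (131 left).
October has 31 days (100 left).
November has 30 days (70 left).
December has 31 days (39 left).
January has 31 days (8 left).
8 days into February → February 8, 2024.

February 8, 2024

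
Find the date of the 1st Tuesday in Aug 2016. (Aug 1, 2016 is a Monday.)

Aug 2, 2016

Aug 2016 begins on a Monday, so the first Tuesday is Aug 2 (1 day later).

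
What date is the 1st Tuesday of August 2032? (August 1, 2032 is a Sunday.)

August 2032 begins on a Sunday, so the first Tuesday is August 3 (2 days later).

August 3, 2032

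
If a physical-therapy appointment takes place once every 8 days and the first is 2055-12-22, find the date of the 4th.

2056-01-15

The 4th occurrence is 3 intervals after the first: 3 × 8 = 24 days after 2055-12-22.
December has 31 days — 9 days to the end of December leaves 15.
15 days into January → 2056-01-15.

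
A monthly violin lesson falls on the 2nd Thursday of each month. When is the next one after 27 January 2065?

January 2065 starts on a Thursday; its first Thursday is the 1st, so the 2nd Thursday is the 8th — 8 January 2065.
That is not after 27 January 2065, so look at February 2065.
February 2065 starts on a Sunday; its first Thursday is the 5th, so the 2nd Thursday is the 12th — 12 February 2065.

12 February 2065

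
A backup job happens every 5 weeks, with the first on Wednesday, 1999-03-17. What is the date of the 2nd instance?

1999-04-21

The 2nd occurrence is 1 interval after the first: 1 × 35 = 35 days after 1999-03-17.
March has 31 days — 14 days to the end of March leaves 21.
21 days into April → 1999-04-21.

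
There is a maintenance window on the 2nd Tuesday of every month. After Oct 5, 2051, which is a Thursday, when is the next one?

Oct 2051 starts on a Sunday; its first Tuesday is the 3rd, so the 2nd Tuesday is the 10th — Oct 10, 2051.
Oct 10, 2051 is after Oct 5, 2051, so that is the next one.

Oct 10, 2051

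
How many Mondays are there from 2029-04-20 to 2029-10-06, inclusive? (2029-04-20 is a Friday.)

24

2029-04-20 is a Friday; the first Monday on or after it is 2029-04-23 (3 days later).
From 2029-04-23 to 2029-10-06: 7 + 31 + 30 + 31 + 31 + 30 + 6 = 166 days (rest of April, May, June, July, August, September, October).
166 ÷ 7 = 23 full weeks with remainder 5, so 23 more Mondays after the first → 24.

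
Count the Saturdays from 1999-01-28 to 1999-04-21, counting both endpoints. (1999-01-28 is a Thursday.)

12

1999-01-28 is a Thursday; the first Saturday on or after it is 1999-01-30 (2 days later).
From 1999-01-30 to 1999-04-21: 1 + 28 + 31 + 21 = 81 days (rest of January, February, March, April).
81 ÷ 7 = 11 full weeks with remainder 4, so 11 more Saturdays after the first → 12.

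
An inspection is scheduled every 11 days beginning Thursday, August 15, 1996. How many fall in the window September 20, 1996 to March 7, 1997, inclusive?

15

Occurrences land 11·i days after August 15, 1996 for i = 0, 1, 2, …
September 20, 1996 is 36 days after the start; 36 ÷ 11 = 3 remainder 3; since the remainder is 3, round up to i = 4. First occurrence in the window: #5 on September 28, 1996 (4×11 = 44 days in).
March 7, 1997 is 204 days after the start; 204 ÷ 11 = 18 remainder 6. Last occurrence in the window: #19 on March 1, 1997.
Occurrences #5 through #19: 15 in total.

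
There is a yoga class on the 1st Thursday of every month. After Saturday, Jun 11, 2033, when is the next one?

Jun 2033 starts on a Wednesday, so its 1st Thursday is Jun 2, 2033 (1 day in).
That is not after Jun 11, 2033, so look at Jul 2033.
Jul 2033 starts on a Friday, so its 1st Thursday is Jul 7, 2033 (6 days in).

Jul 7, 2033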